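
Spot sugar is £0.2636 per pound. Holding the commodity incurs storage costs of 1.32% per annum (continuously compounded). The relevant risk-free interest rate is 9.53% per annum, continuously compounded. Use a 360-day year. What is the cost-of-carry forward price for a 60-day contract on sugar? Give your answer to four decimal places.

Net carry = r + u − y = 0.0953 + 0.0132 − 0.0000 = 0.1085
F = S·e^((r+u−y)T) = 0.2636 · e^(0.1085 × 60/360) = 0.2636 · e^0.018083
= 0.2636 × 1.018247 = £0.2684 per pound

£0.2684 per pound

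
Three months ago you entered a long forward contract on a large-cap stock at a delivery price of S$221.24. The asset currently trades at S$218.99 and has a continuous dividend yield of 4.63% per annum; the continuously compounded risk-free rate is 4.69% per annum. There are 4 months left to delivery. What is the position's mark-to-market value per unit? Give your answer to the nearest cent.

Current fair forward for the remaining 4 months: F = S·e^((r − q)·T), (r − q) = 0.0469 − 0.0463 = 0.0006
F = 218.99 · e^(0.0006 × 4/12) = 218.99 × 1.000200 = 219.0338
Value of long forward = (F − K)·e^(−rT) = (219.0338 − 221.24) · e^(−0.0469·4/12)
= -2.2062 × 0.984488 = -2.17

-S$2.17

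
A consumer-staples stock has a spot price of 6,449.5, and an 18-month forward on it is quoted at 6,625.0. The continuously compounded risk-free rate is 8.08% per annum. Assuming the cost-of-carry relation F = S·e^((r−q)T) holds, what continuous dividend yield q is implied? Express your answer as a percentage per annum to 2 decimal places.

From F = S·e^((r−q)T): (r − q) = ln(F/S)/T
ln(6625.0/6449.5) = ln(1.027211) = 0.026847
(r − q) = 0.026847 / (18/12) = 0.017898
q = r − ln(F/S)/T = 0.0808 − 0.017898 = 0.062902
q = 6.29%

6.29%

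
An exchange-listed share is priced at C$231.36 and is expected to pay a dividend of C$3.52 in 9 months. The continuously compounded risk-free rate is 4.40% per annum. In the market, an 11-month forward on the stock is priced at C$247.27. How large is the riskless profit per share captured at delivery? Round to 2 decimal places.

C$9.93 per share

PV(dividends) I = 3.52·e^(−0.0440·9/12) = 3.4057
Fair forward F* = (S − I)·e^(rT) = (231.36 − 3.4057)·e^0.040333 = 227.9543 × 1.041157 = 237.3362
Market C$247.27 > fair 237.3362: forward overpriced → cash-and-carry (borrow at r, buy the stock and collect the dividends, short the forward).
Profit at T = |F_mkt − F*| = |247.27 − 237.3362| = C$9.93 per share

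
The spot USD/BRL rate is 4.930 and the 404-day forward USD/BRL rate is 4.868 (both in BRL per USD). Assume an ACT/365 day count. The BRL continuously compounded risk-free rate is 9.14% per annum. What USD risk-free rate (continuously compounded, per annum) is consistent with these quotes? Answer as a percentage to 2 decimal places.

10.28%

F = S·e^((r_BRL − r_USD)T) ⇒ r_USD = r_BRL − ln(F/S)/T
ln(4.868/4.930) = -0.012656; /(404/365) = -0.011434
r_USD = 0.0914 + 0.011434 = 0.102834
r_USD = 10.28%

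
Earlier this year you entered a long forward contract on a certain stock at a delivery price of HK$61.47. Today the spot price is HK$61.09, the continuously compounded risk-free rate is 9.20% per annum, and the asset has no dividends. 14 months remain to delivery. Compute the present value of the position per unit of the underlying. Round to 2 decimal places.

HK$5.88

Current fair forward for the remaining 14 months: F = S·e^(r·T), r = 0.0920
F = 61.09 · e^(0.0920 × 14/12) = 61.09 × 1.113305 = 68.0118
Value of long forward = (F − K)·e^(−rT) = (68.0118 − 61.47) · e^(−0.0920·14/12)
= 6.5418 × 0.898226 = 5.88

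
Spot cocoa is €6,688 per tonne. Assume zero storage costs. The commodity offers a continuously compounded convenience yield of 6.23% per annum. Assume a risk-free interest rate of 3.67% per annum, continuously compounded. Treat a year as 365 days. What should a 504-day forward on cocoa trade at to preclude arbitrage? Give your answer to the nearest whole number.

Net carry = r + u − y = 0.0367 + 0.0000 − 0.0623 = -0.0256
F = S·e^((r+u−y)T) = 6688 · e^(-0.0256 × 504/365) = 6688 · e^-0.035349
= 6688 × 0.965268 = €6,456 per tonne

€6,456 per tonne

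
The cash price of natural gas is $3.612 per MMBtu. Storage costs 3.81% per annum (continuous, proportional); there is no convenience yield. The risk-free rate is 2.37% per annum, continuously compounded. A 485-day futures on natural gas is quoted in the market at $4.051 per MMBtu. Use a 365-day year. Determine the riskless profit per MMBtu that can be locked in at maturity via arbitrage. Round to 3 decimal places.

$0.130 per MMBtu

Fair futures: F* = S·e^(carry·T), with carry = (r + u) = 0.0237 + 0.0381 = 0.0618
F* = 3.612 · e^(0.0618 × 485/365) = 3.612 · e^0.082118 = 3.612 × 1.085584 = $3.9211
Market $4.051 > fair $3.9211: forward overpriced → cash-and-carry (buy spot, short the forward).
At maturity, profit = |F_mkt − F*| = |4.051 − 3.9211| = $0.130 per MMBtu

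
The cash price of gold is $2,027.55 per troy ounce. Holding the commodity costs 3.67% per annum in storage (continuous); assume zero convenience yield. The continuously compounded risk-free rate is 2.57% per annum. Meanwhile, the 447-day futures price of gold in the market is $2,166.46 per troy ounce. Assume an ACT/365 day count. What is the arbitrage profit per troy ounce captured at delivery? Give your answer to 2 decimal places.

$22.11 per troy ounce

Fair futures: F* = S·e^(carry·T), with carry = (r + u) = 0.0257 + 0.0367 = 0.0624
F* = 2027.55 · e^(0.0624 × 447/365) = 2027.55 · e^0.07641863 = 2027.55 × 1.07941435 = $2188.5666
Market $2166.46 < fair $2188.5666: forward underpriced → reverse cash-and-carry (short spot, go long the forward).
At maturity, profit = |F_mkt − F*| = |2166.46 − 2188.5666| = $22.11 per troy ounce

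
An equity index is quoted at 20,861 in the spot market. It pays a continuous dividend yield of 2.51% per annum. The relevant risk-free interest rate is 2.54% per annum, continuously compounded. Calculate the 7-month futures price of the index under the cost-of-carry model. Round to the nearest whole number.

F = S·e^((r − q)T) = 20861 · e^((0.0254 − 0.0251) × 7/12)
= 20861 · e^0.000175 = 20861 × 1.000175
F = 20,865

20,865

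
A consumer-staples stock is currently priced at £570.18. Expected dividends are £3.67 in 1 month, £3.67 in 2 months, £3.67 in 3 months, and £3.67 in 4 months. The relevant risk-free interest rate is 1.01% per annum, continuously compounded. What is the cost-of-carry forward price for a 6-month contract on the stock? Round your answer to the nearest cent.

£558.34

PV(dividends) I = 3.67·e^(−0.0101·1/12) + 3.67·e^(−0.0101·2/12) + 3.67·e^(−0.0101·3/12) + 3.67·e^(−0.0101·4/12)
I = 3.6669 + 3.6638 + 3.6607 + 3.6577 = 14.6491
F = (S − I)·e^(rT) = (570.18 − 14.6491) · e^(0.0101·6/12)
= 555.5309 · e^0.005050 = 555.5309 × 1.005063 = £558.34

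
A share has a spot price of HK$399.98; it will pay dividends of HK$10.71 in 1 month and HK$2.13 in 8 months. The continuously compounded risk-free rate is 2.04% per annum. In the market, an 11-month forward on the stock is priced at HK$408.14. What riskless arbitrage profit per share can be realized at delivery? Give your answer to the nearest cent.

PV(dividends) I = 10.71·e^(−0.0204·1/12) + 2.13·e^(−0.0204·8/12) = 12.7930
Fair forward F* = (S − I)·e^(rT) = (399.98 − 12.7930)·e^0.018700 = 387.1870 × 1.018876 = 394.4955
Market HK$408.14 > fair 394.4955: forward overpriced → cash-and-carry (borrow at r, buy the stock and collect the dividends, short the forward).
Profit at T = |F_mkt − F*| = |408.14 − 394.4955| = HK$13.64 per share

HK$13.64 per share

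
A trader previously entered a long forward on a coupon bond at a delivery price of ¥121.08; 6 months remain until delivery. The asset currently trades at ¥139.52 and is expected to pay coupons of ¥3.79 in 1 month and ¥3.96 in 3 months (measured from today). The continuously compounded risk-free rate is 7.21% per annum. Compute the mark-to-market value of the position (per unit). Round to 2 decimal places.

PV(remaining coupons) I = 3.79·e^(−0.0721·1/12) + 3.96·e^(−0.0721·3/12) = 7.6566
Current forward F = (S − I)·e^(rT) = (139.52 − 7.6566)·e^(0.0721·6/12) = 131.8634 × 1.036708 = 136.7038
Value (long) = (F − K)·e^(−rT) = (136.7038 − 121.08) × 0.964592 = 15.0706
Value = ¥15.07

¥15.07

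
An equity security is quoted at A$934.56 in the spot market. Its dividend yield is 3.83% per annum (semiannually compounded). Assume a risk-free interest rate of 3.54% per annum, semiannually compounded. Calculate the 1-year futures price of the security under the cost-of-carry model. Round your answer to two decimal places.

A$931.90

F = S · (1+r/2)^(2T) / (1+q/2)^(2T)
= 934.56 × 1.035713 / 1.038667 = 934.56 × 0.997156
F = A$931.90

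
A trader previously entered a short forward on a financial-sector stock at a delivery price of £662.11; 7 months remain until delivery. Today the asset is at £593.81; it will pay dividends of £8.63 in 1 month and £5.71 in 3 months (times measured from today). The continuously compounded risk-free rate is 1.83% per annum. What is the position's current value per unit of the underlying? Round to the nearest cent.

£75.57

PV(remaining dividends) I = 8.63·e^(−0.0183·1/12) + 5.71·e^(−0.0183·3/12) = 14.3008
Current forward F = (S − I)·e^(rT) = (593.81 − 14.3008)·e^(0.0183·7/12) = 579.5092 × 1.010732 = 585.7285
Value (long) = (F − K)·e^(−rT) = (585.7285 − 662.11) × 0.989382 = -75.5705
Short position value = −(long value) = £75.57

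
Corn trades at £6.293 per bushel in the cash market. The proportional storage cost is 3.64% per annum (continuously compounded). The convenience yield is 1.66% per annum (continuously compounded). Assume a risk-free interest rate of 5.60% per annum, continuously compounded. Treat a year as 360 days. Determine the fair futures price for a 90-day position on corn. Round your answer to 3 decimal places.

Net carry = r + u − y = 0.0560 + 0.0364 − 0.0166 = 0.0758
F = S·e^((r+u−y)T) = 6.293 · e^(0.0758 × 90/360) = 6.293 · e^0.018950
= 6.293 × 1.019131 = £6.413 per bushel

£6.413 per bushel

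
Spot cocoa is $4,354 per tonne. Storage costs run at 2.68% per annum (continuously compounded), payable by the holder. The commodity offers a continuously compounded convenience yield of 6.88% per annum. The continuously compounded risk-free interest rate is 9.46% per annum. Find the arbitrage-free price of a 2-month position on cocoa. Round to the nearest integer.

$4,392 per tonne

Net carry = r + u − y = 0.0946 + 0.0268 − 0.0688 = 0.0526
F = S·e^((r+u−y)T) = 4354 · e^(0.0526 × 2/12) = 4354 · e^0.008767
= 4354 × 1.008806 = $4,392 per tonne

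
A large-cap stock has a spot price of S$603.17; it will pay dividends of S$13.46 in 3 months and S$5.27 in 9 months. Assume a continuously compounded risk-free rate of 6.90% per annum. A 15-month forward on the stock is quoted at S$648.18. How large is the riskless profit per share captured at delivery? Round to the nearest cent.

S$10.55 per share

PV(dividends) I = 13.46·e^(−0.0690·3/12) + 5.27·e^(−0.0690·9/12) = 18.2340
Fair forward F* = (S − I)·e^(rT) = (603.17 − 18.2340)·e^0.086250 = 584.9360 × 1.090079 = 637.6264
Market S$648.18 > fair 637.6264: forward overpriced → cash-and-carry (borrow at r, buy the stock and collect the dividends, short the forward).
Profit at T = |F_mkt − F*| = |648.18 − 637.6264| = S$10.55 per share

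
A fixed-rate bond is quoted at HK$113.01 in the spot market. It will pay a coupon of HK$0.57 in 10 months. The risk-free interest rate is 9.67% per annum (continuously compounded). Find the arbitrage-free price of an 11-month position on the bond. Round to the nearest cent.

PV(coupons) I = 0.57·e^(−0.0967·10/12)
I = 0.5259
F = (S − I)·e^(rT) = (113.01 − 0.5259) · e^(0.0967·11/12)
= 112.4841 · e^0.088642 = 112.4841 × 1.092689 = HK$122.91

HK$122.91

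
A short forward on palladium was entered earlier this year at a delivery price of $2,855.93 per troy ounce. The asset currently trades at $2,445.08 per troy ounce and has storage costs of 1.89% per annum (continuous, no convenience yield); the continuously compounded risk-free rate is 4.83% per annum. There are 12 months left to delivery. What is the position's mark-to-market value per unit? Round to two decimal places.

$229.54 per troy ounce

Current fair forward for the remaining 12 months: F = S·e^((r + u)·T), (r + u) = 0.0483 + 0.0189 = 0.0672
F = 2445.08 · e^(0.0672 × 12/12) = 2445.08 × 1.06950936 = 2615.0359
Value of long forward = (F − K)·e^(−rT) = (2615.0359 − 2855.93) · e^(−0.0483·12/12)
= -240.8941 × 0.95284789 = -229.54
Short position value = −(long value) = $229.54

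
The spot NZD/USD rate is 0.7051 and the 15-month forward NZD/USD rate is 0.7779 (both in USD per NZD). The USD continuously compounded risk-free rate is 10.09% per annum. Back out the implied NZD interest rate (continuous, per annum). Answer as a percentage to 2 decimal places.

2.23%

F = S·e^((r_USD − r_NZD)T) ⇒ r_NZD = r_USD − ln(F/S)/T
ln(0.7779/0.7051) = 0.098258; /(15/12) = 0.078606
r_NZD = 0.1009 − 0.078606 = 0.022294
r_NZD = 2.23%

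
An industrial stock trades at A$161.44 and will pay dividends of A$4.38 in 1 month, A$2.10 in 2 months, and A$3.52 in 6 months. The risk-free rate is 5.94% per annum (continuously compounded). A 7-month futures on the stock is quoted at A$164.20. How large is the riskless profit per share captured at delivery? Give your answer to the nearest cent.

A$7.27 per share

PV(dividends) I = 4.38·e^(−0.0594·1/12) + 2.10·e^(−0.0594·2/12) + 3.52·e^(−0.0594·6/12) = 9.8547
Fair futures F* = (S − I)·e^(rT) = (161.44 − 9.8547)·e^0.034650 = 151.5853 × 1.035257 = 156.9297
Market A$164.20 > fair 156.9297: forward overpriced → cash-and-carry (borrow at r, buy the stock and collect the dividends, short the forward).
Profit at T = |F_mkt − F*| = |164.20 − 156.9297| = A$7.27 per share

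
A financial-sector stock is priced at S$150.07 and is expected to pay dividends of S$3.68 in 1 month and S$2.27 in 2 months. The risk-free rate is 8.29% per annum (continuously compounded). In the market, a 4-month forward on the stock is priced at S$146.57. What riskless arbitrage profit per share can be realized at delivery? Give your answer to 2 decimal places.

S$1.65 per share

PV(dividends) I = 3.68·e^(−0.0829·1/12) + 2.27·e^(−0.0829·2/12) = 5.8935
Fair forward F* = (S − I)·e^(rT) = (150.07 − 5.8935)·e^0.027633 = 144.1765 × 1.028018 = 148.2160
Market S$146.57 < fair 148.2160: forward underpriced → reverse cash-and-carry (short the stock, invest proceeds at r, pay the dividends, go long the forward).
Profit at T = |F_mkt − F*| = |146.57 − 148.2160| = S$1.65 per share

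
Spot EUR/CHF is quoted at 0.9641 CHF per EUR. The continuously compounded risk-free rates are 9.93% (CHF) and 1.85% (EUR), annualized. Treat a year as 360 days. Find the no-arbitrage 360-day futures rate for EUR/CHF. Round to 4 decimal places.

1.0452

F = S·e^((r_CHF − r_EUR)T) = 0.9641 · e^((0.0993 − 0.0185) × 360/360)
= 0.9641 · e^0.080800 = 0.9641 × 1.084154
F = 1.0452 CHF per EUR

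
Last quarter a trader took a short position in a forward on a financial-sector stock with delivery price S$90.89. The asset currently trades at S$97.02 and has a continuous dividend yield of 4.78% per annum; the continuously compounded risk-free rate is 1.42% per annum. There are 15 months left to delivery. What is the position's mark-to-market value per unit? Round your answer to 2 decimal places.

-S$2.10

Current fair forward for the remaining 15 months: F = S·e^((r − q)·T), (r − q) = 0.0142 − 0.0478 = -0.0336
F = 97.02 · e^(-0.0336 × 15/12) = 97.02 × 0.958870 = 93.0296
Value of long forward = (F − K)·e^(−rT) = (93.0296 − 90.89) · e^(−0.0142·15/12)
= 2.1396 × 0.982407 = 2.10
Short position value = −(long value) = -S$2.10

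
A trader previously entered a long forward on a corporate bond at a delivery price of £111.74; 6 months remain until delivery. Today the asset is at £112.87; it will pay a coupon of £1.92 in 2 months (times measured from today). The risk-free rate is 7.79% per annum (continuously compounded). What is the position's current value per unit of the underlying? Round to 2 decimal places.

£3.50

PV(remaining coupons) I = 1.92·e^(−0.0779·2/12) = 1.8952
Current forward F = (S − I)·e^(rT) = (112.87 − 1.8952)·e^(0.0779·6/12) = 110.9748 × 1.039718 = 115.3825
Value (long) = (F − K)·e^(−rT) = (115.3825 − 111.74) × 0.961799 = 3.5034
Value = £3.50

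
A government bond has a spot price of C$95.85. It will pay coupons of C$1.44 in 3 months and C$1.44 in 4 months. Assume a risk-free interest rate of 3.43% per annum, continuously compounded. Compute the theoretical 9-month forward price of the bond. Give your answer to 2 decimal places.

PV(coupons) I = 1.44·e^(−0.0343·3/12) + 1.44·e^(−0.0343·4/12)
I = 1.4277 + 1.4236 = 2.8513
F = (S − I)·e^(rT) = (95.85 − 2.8513) · e^(0.0343·9/12)
= 92.9987 · e^0.025725 = 92.9987 × 1.026059 = C$95.42

C$95.42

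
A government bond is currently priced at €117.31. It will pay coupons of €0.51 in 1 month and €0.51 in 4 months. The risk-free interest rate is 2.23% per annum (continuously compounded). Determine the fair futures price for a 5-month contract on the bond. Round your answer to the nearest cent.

PV(coupons) I = 0.51·e^(−0.0223·1/12) + 0.51·e^(−0.0223·4/12)
I = 0.5091 + 0.5062 = 1.0153
F = (S − I)·e^(rT) = (117.31 − 1.0153) · e^(0.0223·5/12)
= 116.2947 · e^0.009292 = 116.2947 × 1.009335 = €117.38

€117.38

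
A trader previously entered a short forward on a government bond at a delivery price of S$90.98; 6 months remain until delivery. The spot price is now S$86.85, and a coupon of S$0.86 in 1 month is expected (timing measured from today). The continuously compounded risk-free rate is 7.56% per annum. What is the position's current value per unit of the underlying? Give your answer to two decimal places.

S$1.61

PV(remaining coupons) I = 0.86·e^(−0.0756·1/12) = 0.8546
Current forward F = (S − I)·e^(rT) = (86.85 − 0.8546)·e^(0.0756·6/12) = 85.9954 × 1.038524 = 89.3083
Value (long) = (F − K)·e^(−rT) = (89.3083 − 90.98) × 0.962906 = -1.6097
Short position value = −(long value) = S$1.61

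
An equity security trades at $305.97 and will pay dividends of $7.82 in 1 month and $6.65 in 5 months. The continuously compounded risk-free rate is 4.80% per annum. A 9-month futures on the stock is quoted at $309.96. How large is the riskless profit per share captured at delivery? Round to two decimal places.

PV(dividends) I = 7.82·e^(−0.0480·1/12) + 6.65·e^(−0.0480·5/12) = 14.3071
Fair futures F* = (S − I)·e^(rT) = (305.97 − 14.3071)·e^0.036000 = 291.6629 × 1.036656 = 302.3541
Market $309.96 > fair 302.3541: forward overpriced → cash-and-carry (borrow at r, buy the stock and collect the dividends, short the forward).
Profit at T = |F_mkt − F*| = |309.96 − 302.3541| = $7.61 per share

$7.61 per share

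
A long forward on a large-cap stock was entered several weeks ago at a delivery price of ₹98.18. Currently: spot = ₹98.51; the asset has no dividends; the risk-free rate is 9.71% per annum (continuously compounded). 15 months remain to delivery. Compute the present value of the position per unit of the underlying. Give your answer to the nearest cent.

₹11.55

Current fair forward for the remaining 15 months: F = S·e^(r·T), r = 0.0971
F = 98.51 · e^(0.0971 × 15/12) = 98.51 × 1.129048 = 111.2225
Value of long forward = (F − K)·e^(−rT) = (111.2225 − 98.18) · e^(−0.0971·15/12)
= 13.0425 × 0.885702 = 11.55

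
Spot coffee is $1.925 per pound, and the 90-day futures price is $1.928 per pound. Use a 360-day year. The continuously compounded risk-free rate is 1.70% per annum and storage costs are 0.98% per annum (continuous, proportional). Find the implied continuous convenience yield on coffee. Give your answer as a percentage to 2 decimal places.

F = S·e^((r+u−y)T) ⇒ (r+u−y) = ln(F/S)/T
ln(1.928/1.925) = 0.001557; /T ⇒ 0.006228
y = r + u − ln(F/S)/T = 0.0170 + 0.0098 − 0.006228 = 0.020572
y = 2.06%

2.06%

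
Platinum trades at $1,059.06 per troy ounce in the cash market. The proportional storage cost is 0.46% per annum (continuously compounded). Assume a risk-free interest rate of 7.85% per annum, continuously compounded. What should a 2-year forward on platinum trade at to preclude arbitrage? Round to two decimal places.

Net carry = r + u − y = 0.0785 + 0.0046 − 0.0000 = 0.0831
F = S·e^((r+u−y)T) = 1059.06 · e^(0.0831 × 2) = 1059.06 · e^0.16620000
= 1059.06 × 1.18080924 = $1,250.55 per troy ounce

$1,250.55 per troy ounce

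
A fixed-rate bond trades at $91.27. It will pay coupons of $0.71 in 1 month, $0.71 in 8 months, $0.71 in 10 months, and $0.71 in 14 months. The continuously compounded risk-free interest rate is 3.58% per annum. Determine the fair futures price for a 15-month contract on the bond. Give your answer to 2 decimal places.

PV(coupons) I = 0.71·e^(−0.0358·1/12) + 0.71·e^(−0.0358·8/12) + 0.71·e^(−0.0358·10/12) + 0.71·e^(−0.0358·14/12)
I = 0.7079 + 0.6933 + 0.6891 + 0.6810 = 2.7713
F = (S − I)·e^(rT) = (91.27 − 2.7713) · e^(0.0358·15/12)
= 88.4987 · e^0.044750 = 88.4987 × 1.045766 = $92.55

$92.55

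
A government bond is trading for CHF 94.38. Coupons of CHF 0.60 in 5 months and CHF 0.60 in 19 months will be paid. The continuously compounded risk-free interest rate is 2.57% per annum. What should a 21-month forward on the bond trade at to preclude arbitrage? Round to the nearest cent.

PV(coupons) I = 0.60·e^(−0.0257·5/12) + 0.60·e^(−0.0257·19/12)
I = 0.5936 + 0.5761 = 1.1697
F = (S − I)·e^(rT) = (94.38 − 1.1697) · e^(0.0257·21/12)
= 93.2103 · e^0.044975 = 93.2103 × 1.046002 = CHF 97.50

CHF 97.50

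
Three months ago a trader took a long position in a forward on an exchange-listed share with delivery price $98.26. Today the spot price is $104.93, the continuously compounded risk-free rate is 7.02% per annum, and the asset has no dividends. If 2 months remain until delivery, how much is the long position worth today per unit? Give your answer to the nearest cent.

$7.81

Current fair forward for the remaining 2 months: F = S·e^(r·T), r = 0.0702
F = 104.93 · e^(0.0702 × 2/12) = 104.93 × 1.011769 = 106.1649
Value of long forward = (F − K)·e^(−rT) = (106.1649 − 98.26) · e^(−0.0702·2/12)
= 7.9049 × 0.988368 = 7.81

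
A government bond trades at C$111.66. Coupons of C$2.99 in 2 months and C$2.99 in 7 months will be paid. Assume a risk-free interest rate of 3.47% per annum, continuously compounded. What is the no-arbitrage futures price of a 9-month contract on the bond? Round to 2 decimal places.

PV(coupons) I = 2.99·e^(−0.0347·2/12) + 2.99·e^(−0.0347·7/12)
I = 2.9728 + 2.9301 = 5.9029
F = (S − I)·e^(rT) = (111.66 − 5.9029) · e^(0.0347·9/12)
= 105.7571 · e^0.026025 = 105.7571 × 1.026367 = C$108.55

C$108.55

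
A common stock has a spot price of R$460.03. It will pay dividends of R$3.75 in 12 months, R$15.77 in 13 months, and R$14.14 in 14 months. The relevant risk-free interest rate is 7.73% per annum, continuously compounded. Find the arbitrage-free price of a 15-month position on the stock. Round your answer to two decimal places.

R$472.67

PV(dividends) I = 3.75·e^(−0.0773·12/12) + 15.77·e^(−0.0773·13/12) + 14.14·e^(−0.0773·14/12)
I = 3.4710 + 14.5032 + 12.9206 = 30.8948
F = (S − I)·e^(rT) = (460.03 − 30.8948) · e^(0.0773·15/12)
= 429.1352 · e^0.096625 = 429.1352 × 1.101447 = R$472.67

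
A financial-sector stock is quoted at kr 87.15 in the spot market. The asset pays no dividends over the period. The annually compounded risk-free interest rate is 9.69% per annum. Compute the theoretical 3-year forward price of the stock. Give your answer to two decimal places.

F = S · (1+r)^T
= 87.15 × 1.319779
F = kr 115.02

kr 115.02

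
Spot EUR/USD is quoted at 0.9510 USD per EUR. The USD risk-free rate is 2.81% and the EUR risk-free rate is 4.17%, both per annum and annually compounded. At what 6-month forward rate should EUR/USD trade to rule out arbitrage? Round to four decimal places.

By covered interest parity, F = S · (1+r_USD)^T / (1+r_EUR)^T
= 0.9510 × 1.013953 / 1.020637 = 0.9510 × 0.993451
F = 0.9448 USD per EUR

0.9448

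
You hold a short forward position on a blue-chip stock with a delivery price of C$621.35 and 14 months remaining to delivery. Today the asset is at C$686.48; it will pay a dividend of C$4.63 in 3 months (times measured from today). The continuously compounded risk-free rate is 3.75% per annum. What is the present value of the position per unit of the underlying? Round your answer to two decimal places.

-C$87.14

PV(remaining dividends) I = 4.63·e^(−0.0375·3/12) = 4.5868
Current forward F = (S − I)·e^(rT) = (686.48 − 4.5868)·e^(0.0375·14/12) = 681.8932 × 1.044721 = 712.3881
Value (long) = (F − K)·e^(−rT) = (712.3881 − 621.35) × 0.957193 = 87.1410
Short position value = −(long value) = -C$87.14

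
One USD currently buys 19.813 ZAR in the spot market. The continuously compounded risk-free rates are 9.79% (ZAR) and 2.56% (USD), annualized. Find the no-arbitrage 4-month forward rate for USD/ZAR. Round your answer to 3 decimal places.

F = S·e^((r_ZAR − r_USD)T) = 19.813 · e^((0.0979 − 0.0256) × 4/12)
= 19.813 · e^0.024100 = 19.813 × 1.024393
F = 20.296 ZAR per USD

20.296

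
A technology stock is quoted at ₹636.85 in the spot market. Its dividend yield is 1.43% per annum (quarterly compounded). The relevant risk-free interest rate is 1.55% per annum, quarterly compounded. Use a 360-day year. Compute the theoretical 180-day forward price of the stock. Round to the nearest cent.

F = S · (1+r/4)^(4T) / (1+q/4)^(4T)
= 636.85 × 1.007765 / 1.007163 = 636.85 × 1.000598
F = ₹637.23

₹637.23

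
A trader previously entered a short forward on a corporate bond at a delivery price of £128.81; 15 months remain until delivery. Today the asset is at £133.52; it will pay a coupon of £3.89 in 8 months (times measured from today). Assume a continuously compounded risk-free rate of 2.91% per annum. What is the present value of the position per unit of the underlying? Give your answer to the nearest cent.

PV(remaining coupons) I = 3.89·e^(−0.0291·8/12) = 3.8153
Current forward F = (S − I)·e^(rT) = (133.52 − 3.8153)·e^(0.0291·15/12) = 129.7047 × 1.037045 = 134.5096
Value (long) = (F − K)·e^(−rT) = (134.5096 − 128.81) × 0.964279 = 5.4960
Short position value = −(long value) = -£5.50

-£5.50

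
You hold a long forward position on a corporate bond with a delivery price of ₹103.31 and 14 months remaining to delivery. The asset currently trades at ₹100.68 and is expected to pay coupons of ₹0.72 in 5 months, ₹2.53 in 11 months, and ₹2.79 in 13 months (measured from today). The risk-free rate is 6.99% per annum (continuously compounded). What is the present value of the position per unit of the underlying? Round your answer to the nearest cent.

-₹0.20

PV(remaining coupons) I = 0.72·e^(−0.0699·5/12) + 2.53·e^(−0.0699·11/12) + 2.79·e^(−0.0699·13/12) = 5.6588
Current forward F = (S − I)·e^(rT) = (100.68 − 5.6588)·e^(0.0699·14/12) = 95.0212 × 1.084967 = 103.0949
Value (long) = (F − K)·e^(−rT) = (103.0949 − 103.31) × 0.921687 = -0.1983
Value = -₹0.20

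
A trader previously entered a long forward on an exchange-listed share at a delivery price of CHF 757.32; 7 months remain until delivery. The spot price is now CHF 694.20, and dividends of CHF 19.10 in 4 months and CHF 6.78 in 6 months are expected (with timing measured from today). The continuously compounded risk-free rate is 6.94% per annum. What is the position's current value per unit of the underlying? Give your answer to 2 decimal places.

PV(remaining dividends) I = 19.10·e^(−0.0694·4/12) + 6.78·e^(−0.0694·6/12) = 25.2120
Current forward F = (S − I)·e^(rT) = (694.20 − 25.2120)·e^(0.0694·7/12) = 668.9880 × 1.041314 = 696.6266
Value (long) = (F − K)·e^(−rT) = (696.6266 − 757.32) × 0.960325 = -58.2854
Value = -CHF 58.29

-CHF 58.29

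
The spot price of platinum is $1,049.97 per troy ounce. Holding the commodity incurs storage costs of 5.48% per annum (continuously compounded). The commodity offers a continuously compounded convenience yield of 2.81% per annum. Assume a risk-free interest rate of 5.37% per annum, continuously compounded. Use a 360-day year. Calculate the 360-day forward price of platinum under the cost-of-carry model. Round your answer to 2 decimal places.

$1,137.87 per troy ounce

Net carry = r + u − y = 0.0537 + 0.0548 − 0.0281 = 0.0804
F = S·e^((r+u−y)T) = 1049.97 · e^(0.0804 × 360/360) = 1049.97 · e^0.08040000
= 1049.97 × 1.08372047 = $1,137.87 per troy ounce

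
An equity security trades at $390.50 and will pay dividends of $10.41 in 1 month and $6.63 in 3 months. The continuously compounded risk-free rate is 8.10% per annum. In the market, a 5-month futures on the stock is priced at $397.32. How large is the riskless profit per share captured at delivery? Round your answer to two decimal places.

PV(dividends) I = 10.41·e^(−0.0810·1/12) + 6.63·e^(−0.0810·3/12) = 16.8371
Fair futures F* = (S − I)·e^(rT) = (390.50 − 16.8371)·e^0.033750 = 373.6629 × 1.034326 = 386.4893
Market $397.32 > fair 386.4893: forward overpriced → cash-and-carry (borrow at r, buy the stock and collect the dividends, short the forward).
Profit at T = |F_mkt − F*| = |397.32 − 386.4893| = $10.83 per share

$10.83 per share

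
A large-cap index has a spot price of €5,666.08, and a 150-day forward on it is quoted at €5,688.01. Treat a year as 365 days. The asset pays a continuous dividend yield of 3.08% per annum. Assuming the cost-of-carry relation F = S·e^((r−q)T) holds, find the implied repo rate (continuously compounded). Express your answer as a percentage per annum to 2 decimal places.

4.02%

From F = S·e^((r−q)T): (r − q) = ln(F/S)/T
ln(5688.01/5666.08) = ln(1.003870) = 0.003863
(r − q) = 0.003863 / (150/365) = 0.009400
r = ln(F/S)/T + q = 0.009400 + 0.0308 = 0.040200
r = 4.02%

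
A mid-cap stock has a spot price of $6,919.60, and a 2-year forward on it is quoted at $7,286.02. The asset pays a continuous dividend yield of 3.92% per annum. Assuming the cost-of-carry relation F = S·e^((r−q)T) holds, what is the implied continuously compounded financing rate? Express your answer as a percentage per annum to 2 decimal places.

6.50%

From F = S·e^((r−q)T): (r − q) = ln(F/S)/T
ln(7286.02/6919.60) = ln(1.052954) = 0.051600
(r − q) = 0.051600 / (2) = 0.025800
r = ln(F/S)/T + q = 0.025800 + 0.0392 = 0.065000
r = 6.50%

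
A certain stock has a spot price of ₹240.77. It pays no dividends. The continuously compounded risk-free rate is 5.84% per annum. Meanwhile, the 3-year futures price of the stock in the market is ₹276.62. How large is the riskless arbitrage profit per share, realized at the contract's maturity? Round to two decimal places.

Fair futures: F* = S·e^(carry·T), with carry = r = 0.0584
F* = 240.77 · e^(0.0584 × 3) = 240.77 · e^0.175200 = 240.77 × 1.191484 = ₹286.8736
Market ₹276.62 < fair ₹286.8736: forward underpriced → reverse cash-and-carry (short spot, go long the forward).
At maturity, profit = |F_mkt − F*| = |276.62 − 286.8736| = ₹10.25 per share

₹10.25 per share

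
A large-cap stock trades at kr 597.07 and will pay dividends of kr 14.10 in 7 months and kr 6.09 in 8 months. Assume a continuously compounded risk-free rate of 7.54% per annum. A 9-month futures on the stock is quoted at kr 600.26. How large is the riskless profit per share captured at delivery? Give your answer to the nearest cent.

kr 11.14 per share

PV(dividends) I = 14.10·e^(−0.0754·7/12) + 6.09·e^(−0.0754·8/12) = 19.2847
Fair futures F* = (S − I)·e^(rT) = (597.07 − 19.2847)·e^0.056550 = 577.7853 × 1.058180 = 611.4008
Market kr 600.26 < fair 611.4008: forward underpriced → reverse cash-and-carry (short the stock, invest proceeds at r, pay the dividends, go long the forward).
Profit at T = |F_mkt − F*| = |600.26 − 611.4008| = kr 11.14 per share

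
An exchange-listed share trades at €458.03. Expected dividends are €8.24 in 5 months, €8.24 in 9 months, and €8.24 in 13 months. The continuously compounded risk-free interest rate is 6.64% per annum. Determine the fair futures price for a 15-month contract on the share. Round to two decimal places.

€472.11

PV(dividends) I = 8.24·e^(−0.0664·5/12) + 8.24·e^(−0.0664·9/12) + 8.24·e^(−0.0664·13/12)
I = 8.0152 + 7.8397 + 7.6681 = 23.5230
F = (S − I)·e^(rT) = (458.03 − 23.5230) · e^(0.0664·15/12)
= 434.5070 · e^0.083000 = 434.5070 × 1.086542 = €472.11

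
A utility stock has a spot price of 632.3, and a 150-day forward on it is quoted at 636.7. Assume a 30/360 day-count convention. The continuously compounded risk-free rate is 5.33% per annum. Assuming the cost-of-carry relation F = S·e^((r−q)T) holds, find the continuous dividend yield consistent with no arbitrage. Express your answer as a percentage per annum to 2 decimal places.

From F = S·e^((r−q)T): (r − q) = ln(F/S)/T
ln(636.7/632.3) = ln(1.006959) = 0.006935
(r − q) = 0.006935 / (150/360) = 0.016644
q = r − ln(F/S)/T = 0.0533 − 0.016644 = 0.036656
q = 3.67%

3.67%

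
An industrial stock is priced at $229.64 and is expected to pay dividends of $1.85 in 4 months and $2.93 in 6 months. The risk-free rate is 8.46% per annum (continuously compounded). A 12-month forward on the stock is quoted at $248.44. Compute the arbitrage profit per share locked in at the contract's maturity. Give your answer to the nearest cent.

PV(dividends) I = 1.85·e^(−0.0846·4/12) + 2.93·e^(−0.0846·6/12) = 4.6072
Fair forward F* = (S − I)·e^(rT) = (229.64 − 4.6072)·e^0.084600 = 225.0328 × 1.088282 = 244.8991
Market $248.44 > fair 244.8991: forward overpriced → cash-and-carry (borrow at r, buy the stock and collect the dividends, short the forward).
Profit at T = |F_mkt − F*| = |248.44 − 244.8991| = $3.54 per share

$3.54 per share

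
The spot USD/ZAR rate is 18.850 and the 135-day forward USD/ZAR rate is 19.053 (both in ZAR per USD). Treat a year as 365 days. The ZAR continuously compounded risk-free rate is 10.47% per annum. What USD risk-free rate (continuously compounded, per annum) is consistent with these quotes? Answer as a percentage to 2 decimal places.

7.57%

F = S·e^((r_ZAR − r_USD)T) ⇒ r_USD = r_ZAR − ln(F/S)/T
ln(19.053/18.850) = 0.010712; /(135/365) = 0.028962
r_USD = 0.1047 − 0.028962 = 0.075738
r_USD = 7.57%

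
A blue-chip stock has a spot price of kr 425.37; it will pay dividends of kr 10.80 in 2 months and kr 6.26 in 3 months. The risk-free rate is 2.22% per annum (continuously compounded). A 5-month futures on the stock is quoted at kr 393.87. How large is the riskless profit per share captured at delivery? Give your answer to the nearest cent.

kr 18.31 per share

PV(dividends) I = 10.80·e^(−0.0222·2/12) + 6.26·e^(−0.0222·3/12) = 16.9855
Fair futures F* = (S − I)·e^(rT) = (425.37 − 16.9855)·e^0.009250 = 408.3845 × 1.009293 = 412.1796
Market kr 393.87 < fair 412.1796: forward underpriced → reverse cash-and-carry (short the stock, invest proceeds at r, pay the dividends, go long the forward).
Profit at T = |F_mkt − F*| = |393.87 − 412.1796| = kr 18.31 per share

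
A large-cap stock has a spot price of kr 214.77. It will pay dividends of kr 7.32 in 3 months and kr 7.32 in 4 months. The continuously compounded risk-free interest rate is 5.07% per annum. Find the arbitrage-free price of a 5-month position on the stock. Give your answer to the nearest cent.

PV(dividends) I = 7.32·e^(−0.0507·3/12) + 7.32·e^(−0.0507·4/12)
I = 7.2278 + 7.1973 = 14.4251
F = (S − I)·e^(rT) = (214.77 − 14.4251) · e^(0.0507·5/12)
= 200.3449 · e^0.021125 = 200.3449 × 1.021350 = kr 204.62

kr 204.62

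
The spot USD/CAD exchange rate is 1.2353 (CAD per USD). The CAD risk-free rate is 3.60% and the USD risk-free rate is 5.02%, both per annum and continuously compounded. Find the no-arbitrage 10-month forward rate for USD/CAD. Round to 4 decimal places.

1.2208

F = S·e^((r_CAD − r_USD)T) = 1.2353 · e^((0.0360 − 0.0502) × 10/12)
= 1.2353 · e^-0.011833 = 1.2353 × 0.988237
F = 1.2208 CAD per USD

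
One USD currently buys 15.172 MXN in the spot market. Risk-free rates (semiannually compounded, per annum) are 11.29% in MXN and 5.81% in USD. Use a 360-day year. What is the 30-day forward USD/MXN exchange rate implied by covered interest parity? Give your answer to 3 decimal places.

15.239

By covered interest parity, F = S · (1+r_MXN/2)^(2T) / (1+r_USD/2)^(2T)
= 15.172 × 1.009194 / 1.004784 = 15.172 × 1.004389
F = 15.239 MXN per USD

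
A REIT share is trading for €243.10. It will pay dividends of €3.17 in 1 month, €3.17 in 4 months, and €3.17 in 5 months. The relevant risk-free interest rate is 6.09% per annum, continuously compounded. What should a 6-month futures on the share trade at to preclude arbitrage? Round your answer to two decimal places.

€240.98

PV(dividends) I = 3.17·e^(−0.0609·1/12) + 3.17·e^(−0.0609·4/12) + 3.17·e^(−0.0609·5/12)
I = 3.1540 + 3.1063 + 3.0906 = 9.3509
F = (S − I)·e^(rT) = (243.10 − 9.3509) · e^(0.0609·6/12)
= 233.7491 · e^0.030450 = 233.7491 × 1.030918 = €240.98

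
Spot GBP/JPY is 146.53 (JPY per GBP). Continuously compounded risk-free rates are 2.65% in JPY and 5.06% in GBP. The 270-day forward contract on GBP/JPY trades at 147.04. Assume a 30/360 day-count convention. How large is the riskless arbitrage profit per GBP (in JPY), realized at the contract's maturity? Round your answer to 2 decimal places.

Fair forward: F* = S·e^(carry·T), with carry = (r_JPY − r_GBP) = 0.0265 − 0.0506 = -0.0241
F* = 146.53 · e^(-0.0241 × 270/360) = 146.53 · e^-0.018075 = 146.53 × 0.982087 = 143.9052
Market 147.04 > fair 143.9052: forward overpriced → cash-and-carry (buy spot, short the forward).
At maturity, profit = |F_mkt − F*| = |147.04 − 143.9052| = 3.13 per GBP (in JPY)

3.13 per GBP (in JPY)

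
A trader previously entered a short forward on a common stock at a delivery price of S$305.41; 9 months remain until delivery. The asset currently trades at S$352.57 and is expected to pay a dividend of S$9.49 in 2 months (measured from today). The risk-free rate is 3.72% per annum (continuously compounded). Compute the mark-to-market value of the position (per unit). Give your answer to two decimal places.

PV(remaining dividends) I = 9.49·e^(−0.0372·2/12) = 9.4313
Current forward F = (S − I)·e^(rT) = (352.57 − 9.4313)·e^(0.0372·9/12) = 343.1387 × 1.028293 = 352.8471
Value (long) = (F − K)·e^(−rT) = (352.8471 − 305.41) × 0.972486 = 46.1319
Short position value = −(long value) = -S$46.13

-S$46.13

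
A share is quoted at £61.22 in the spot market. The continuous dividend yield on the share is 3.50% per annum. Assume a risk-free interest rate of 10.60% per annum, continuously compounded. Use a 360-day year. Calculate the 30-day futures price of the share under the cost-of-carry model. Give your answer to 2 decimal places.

£61.58

F = S·e^((r − q)T) = 61.22 · e^((0.1060 − 0.0350) × 30/360)
= 61.22 · e^0.005917 = 61.22 × 1.005935
F = £61.58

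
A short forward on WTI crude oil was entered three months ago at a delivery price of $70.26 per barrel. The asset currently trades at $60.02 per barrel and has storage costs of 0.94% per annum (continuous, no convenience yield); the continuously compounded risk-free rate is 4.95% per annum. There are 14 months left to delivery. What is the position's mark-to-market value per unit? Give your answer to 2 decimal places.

$5.64 per barrel

Current fair forward for the remaining 14 months: F = S·e^((r + u)·T), (r + u) = 0.0495 + 0.0094 = 0.0589
F = 60.02 · e^(0.0589 × 14/12) = 60.02 × 1.071133 = 64.2894
Value of long forward = (F − K)·e^(−rT) = (64.2894 − 70.26) · e^(−0.0495·14/12)
= -5.9706 × 0.943886 = -5.64
Short position value = −(long value) = $5.64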